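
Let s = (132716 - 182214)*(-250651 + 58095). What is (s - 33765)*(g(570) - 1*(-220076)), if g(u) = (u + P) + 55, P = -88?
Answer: 2102685253274399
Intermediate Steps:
g(u) = -33 + u (g(u) = (u - 88) + 55 = (-88 + u) + 55 = -33 + u)
s = 9531136888 (s = -49498*(-192556) = 9531136888)
(s - 33765)*(g(570) - 1*(-220076)) = (9531136888 - 33765)*((-33 + 570) - 1*(-220076)) = 9531103123*(537 + 220076) = 9531103123*220613 = 2102685253274399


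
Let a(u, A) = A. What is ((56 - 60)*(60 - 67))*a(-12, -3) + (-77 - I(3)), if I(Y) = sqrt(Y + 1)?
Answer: -163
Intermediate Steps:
I(Y) = sqrt(1 + Y)
((56 - 60)*(60 - 67))*a(-12, -3) + (-77 - I(3)) = ((56 - 60)*(60 - 67))*(-3) + (-77 - sqrt(1 + 3)) = -4*(-7)*(-3) + (-77 - sqrt(4)) = 28*(-3) + (-77 - 1*2) = -84 + (-77 - 2) = -84 - 79 = -163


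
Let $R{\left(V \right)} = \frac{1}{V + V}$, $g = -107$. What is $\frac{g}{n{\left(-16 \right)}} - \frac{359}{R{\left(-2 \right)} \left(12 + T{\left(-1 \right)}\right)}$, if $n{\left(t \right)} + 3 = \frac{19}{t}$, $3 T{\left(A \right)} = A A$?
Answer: $\frac{351980}{2479} \approx 141.98$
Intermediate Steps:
$R{\left(V \right)} = \frac{1}{2 V}$
$T{\left(A \right)} = \frac{A^{2}}{3}$ ($T{\left(A \right)} = \frac{A A}{3} = \frac{A^{2}}{3}$)
$n{\left(t \right)} = -3 + \frac{19}{t}$
$\frac{g}{n{\left(-16 \right)}} - \frac{359}{R{\left(-2 \right)} \left(12 + T{\left(-1 \right)}\right)} = - \frac{107}{-3 + \frac{19}{-16}} - \frac{359}{\frac{1}{2 \left(-2\right)} \left(12 + \frac{\left(-1\right)^{2}}{3}\right)} = - \frac{107}{-3 + 19 \left(- \frac{1}{16}\right)} - \frac{359}{\frac{1}{2} \left(- \frac{1}{2}\right) \left(12 + \frac{1}{3} \cdot 1\right)} = - \frac{107}{-3 - \frac{19}{16}} - \frac{359}{\left(- \frac{1}{4}\right) \left(12 + \frac{1}{3}\right)} = - \frac{107}{- \frac{67}{16}} - \frac{359}{\left(- \frac{1}{4}\right) \frac{37}{3}} = \left(-107\right) \left(- \frac{16}{67}\right) - \frac{359}{- \frac{37}{12}} = \frac{1712}{67} - - \frac{4308}{37} = \frac{1712}{67} + \frac{4308}{37} = \frac{351980}{2479}$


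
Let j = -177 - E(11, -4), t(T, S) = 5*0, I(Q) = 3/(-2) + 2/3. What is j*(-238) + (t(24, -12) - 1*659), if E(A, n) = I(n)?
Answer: 123806/3 ≈ 41269.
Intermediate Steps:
I(Q) = -⅚ (I(Q) = 3*(-½) + 2*(⅓) = -3/2 + ⅔ = -⅚)
E(A, n) = -⅚
t(T, S) = 0
j = -1057/6 (j = -177 - 1*(-⅚) = -177 + ⅚ = -1057/6 ≈ -176.17)
j*(-238) + (t(24, -12) - 1*659) = -1057/6*(-238) + (0 - 1*659) = 125783/3 + (0 - 659) = 125783/3 - 659 = 123806/3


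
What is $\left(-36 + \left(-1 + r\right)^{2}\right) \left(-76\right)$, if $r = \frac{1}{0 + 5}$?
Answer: $\frac{67184}{25} \approx 2687.4$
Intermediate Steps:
$r = \frac{1}{5} \approx 0.2$
$\left(-36 + \left(-1 + r\right)^{2}\right) \left(-76\right) = \left(-36 + \left(-1 + \frac{1}{5}\right)^{2}\right) \left(-76\right) = \left(-36 + \left(- \frac{4}{5}\right)^{2}\right) \left(-76\right) = \left(-36 + \frac{16}{25}\right) \left(-76\right) = \left(- \frac{884}{25}\right) \left(-76\right) = \frac{67184}{25}$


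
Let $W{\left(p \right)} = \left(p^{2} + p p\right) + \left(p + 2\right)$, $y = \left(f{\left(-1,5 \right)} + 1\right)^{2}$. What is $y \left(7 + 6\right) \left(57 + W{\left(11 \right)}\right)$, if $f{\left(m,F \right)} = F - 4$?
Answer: $16224$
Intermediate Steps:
$f{\left(m,F \right)} = -4 + F$ ($f{\left(m,F \right)} = F - 4 = -4 + F$)
$y = 4$ ($y = \left(\left(-4 + 5\right) + 1\right)^{2} = \left(1 + 1\right)^{2} = 2^{2} = 4$)
$W{\left(p \right)} = 2 + p + 2 p^{2}$ ($W{\left(p \right)} = \left(p^{2} + p^{2}\right) + \left(2 + p\right) = 2 p^{2} + \left(2 + p\right) = 2 + p + 2 p^{2}$)
$y \left(7 + 6\right) \left(57 + W{\left(11 \right)}\right) = 4 \left(7 + 6\right) \left(57 + \left(2 + 11 + 2 \cdot 11^{2}\right)\right) = 4 \cdot 13 \left(57 + \left(2 + 11 + 2 \cdot 121\right)\right) = 52 \left(57 + \left(2 + 11 + 242\right)\right) = 52 \left(57 + 255\right) = 52 \cdot 312 = 16224$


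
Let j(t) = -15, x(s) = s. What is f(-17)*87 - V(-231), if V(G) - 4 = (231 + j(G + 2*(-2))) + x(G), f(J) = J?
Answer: -1468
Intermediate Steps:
V(G) = 220 + G (V(G) = 4 + ((231 - 15) + G) = 4 + (216 + G) = 220 + G)
f(-17)*87 - V(-231) = -17*87 - (220 - 231) = -1479 - 1*(-11) = -1479 + 11 = -1468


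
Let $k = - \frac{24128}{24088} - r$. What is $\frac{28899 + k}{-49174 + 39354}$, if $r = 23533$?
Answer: $- \frac{1615401}{2956802} \approx -0.54633$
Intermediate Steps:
$k = - \frac{70860879}{3011}$ ($k = - \frac{24128}{24088} - 23533 = \left(-24128\right) \frac{1}{24088} - 23533 = - \frac{3016}{3011} - 23533 = - \frac{70860879}{3011} \approx -23534.0$)
$\frac{28899 + k}{-49174 + 39354} = \frac{28899 - \frac{70860879}{3011}}{-49174 + 39354} = \frac{16154010}{3011 \left(-9820\right)} = \frac{16154010}{3011} \left(- \frac{1}{9820}\right) = - \frac{1615401}{2956802}$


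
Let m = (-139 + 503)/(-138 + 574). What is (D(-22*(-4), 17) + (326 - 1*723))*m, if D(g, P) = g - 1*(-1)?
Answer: -28028/109 ≈ -257.14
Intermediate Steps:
D(g, P) = 1 + g (D(g, P) = g + 1 = 1 + g)
m = 91/109 (m = 364/436 = 364*(1/436) = 91/109 ≈ 0.83486)
(D(-22*(-4), 17) + (326 - 1*723))*m = ((1 - 22*(-4)) + (326 - 1*723))*(91/109) = ((1 + 88) + (326 - 723))*(91/109) = (89 - 397)*(91/109) = -308*91/109 = -28028/109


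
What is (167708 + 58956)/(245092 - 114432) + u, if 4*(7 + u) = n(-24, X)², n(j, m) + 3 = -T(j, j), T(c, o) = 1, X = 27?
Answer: -41329/32665 ≈ -1.2652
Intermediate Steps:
n(j, m) = -4 (n(j, m) = -3 - 1*1 = -3 - 1 = -4)
u = -3 (u = -7 + (¼)*(-4)² = -7 + (¼)*16 = -7 + 4 = -3)
(167708 + 58956)/(245092 - 114432) + u = (167708 + 58956)/(245092 - 114432) - 3 = 226664/130660 - 3 = 226664*(1/130660) - 3 = 56666/32665 - 3 = -41329/32665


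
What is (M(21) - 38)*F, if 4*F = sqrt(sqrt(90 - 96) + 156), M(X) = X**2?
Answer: 403*sqrt(156 + I*sqrt(6))/4 ≈ 1258.4 + 9.879*I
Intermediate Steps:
F = sqrt(156 + I*sqrt(6))/4 (F = sqrt(sqrt(90 - 96) + 156)/4 = sqrt(sqrt(-6) + 156)/4 = sqrt(I*sqrt(6) + 156)/4 = sqrt(156 + I*sqrt(6))/4 ≈ 3.1226 + 0.024514*I)
(M(21) - 38)*F = (21**2 - 38)*(sqrt(156 + I*sqrt(6))/4) = (441 - 38)*(sqrt(156 + I*sqrt(6))/4) = 403*(sqrt(156 + I*sqrt(6))/4) = 403*sqrt(156 + I*sqrt(6))/4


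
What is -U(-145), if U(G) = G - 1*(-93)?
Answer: 52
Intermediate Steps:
U(G) = 93 + G (U(G) = G + 93 = 93 + G)
-U(-145) = -(93 - 145) = -1*(-52) = 52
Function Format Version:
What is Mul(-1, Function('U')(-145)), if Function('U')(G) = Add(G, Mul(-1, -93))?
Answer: 52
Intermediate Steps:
Function('U')(G) = Add(93, G) (Function('U')(G) = Add(G, 93) = Add(93, G))
Mul(-1, Function('U')(-145)) = Mul(-1, Add(93, -145)) = Mul(-1, -52) = 52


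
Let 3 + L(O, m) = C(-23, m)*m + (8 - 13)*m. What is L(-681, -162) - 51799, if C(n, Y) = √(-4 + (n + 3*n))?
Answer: -50992 - 648*I*√6 ≈ -50992.0 - 1587.3*I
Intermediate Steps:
C(n, Y) = √(-4 + 4*n)
L(O, m) = -3 - 5*m + 4*I*m*√6 (L(O, m) = -3 + ((2*√(-1 - 23))*m + (8 - 13)*m) = -3 + ((2*√(-24))*m - 5*m) = -3 + ((2*(2*I*√6))*m - 5*m) = -3 + ((4*I*√6)*m - 5*m) = -3 + (4*I*m*√6 - 5*m) = -3 + (-5*m + 4*I*m*√6) = -3 - 5*m + 4*I*m*√6)
L(-681, -162) - 51799 = (-3 - 5*(-162) + 4*I*(-162)*√6) - 51799 = (-3 + 810 - 648*I*√6) - 51799 = (807 - 648*I*√6) - 51799 = -50992 - 648*I*√6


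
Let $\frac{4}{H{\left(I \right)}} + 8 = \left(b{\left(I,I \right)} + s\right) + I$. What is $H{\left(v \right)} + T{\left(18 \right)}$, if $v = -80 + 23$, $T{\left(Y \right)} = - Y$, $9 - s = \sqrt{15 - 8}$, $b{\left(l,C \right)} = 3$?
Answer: $- \frac{25324}{1401} + \frac{2 \sqrt{7}}{1401} \approx -18.072$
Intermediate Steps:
$s = 9 - \sqrt{7}$ ($s = 9 - \sqrt{15 - 8} = 9 - \sqrt{7} \approx 6.3542$)
$v = -57$
$H{\left(I \right)} = \frac{4}{4 + I - \sqrt{7}}$ ($H{\left(I \right)} = \frac{4}{-8 + \left(\left(3 + \left(9 - \sqrt{7}\right)\right) + I\right)} = \frac{4}{-8 + \left(\left(12 - \sqrt{7}\right) + I\right)} = \frac{4}{-8 + \left(12 + I - \sqrt{7}\right)} = \frac{4}{4 + I - \sqrt{7}}$)
$H{\left(v \right)} + T{\left(18 \right)} = \frac{4}{4 - 57 - \sqrt{7}} - 18 = \frac{4}{-53 - \sqrt{7}} - 18 = -18 + \frac{4}{-53 - \sqrt{7}}$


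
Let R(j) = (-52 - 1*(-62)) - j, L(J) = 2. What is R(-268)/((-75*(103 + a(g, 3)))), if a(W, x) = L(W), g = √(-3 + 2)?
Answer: -278/7875 ≈ -0.035302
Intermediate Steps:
R(j) = 10 - j (R(j) = (-52 + 62) - j = 10 - j)
g = I (g = √(-1) = I ≈ 1.0*I)
a(W, x) = 2
R(-268)/((-75*(103 + a(g, 3)))) = (10 - 1*(-268))/((-75*(103 + 2))) = (10 + 268)/((-75*105)) = 278/(-7875) = 278*(-1/7875) = -278/7875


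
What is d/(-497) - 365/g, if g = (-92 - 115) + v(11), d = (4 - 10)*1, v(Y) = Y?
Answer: 26083/13916 ≈ 1.8743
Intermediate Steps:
d = -6 (d = -6*1 = -6)
g = -196 (g = (-92 - 115) + 11 = -207 + 11 = -196)
d/(-497) - 365/g = -6/(-497) - 365/(-196) = -6*(-1/497) - 365*(-1/196) = 6/497 + 365/196 = 26083/13916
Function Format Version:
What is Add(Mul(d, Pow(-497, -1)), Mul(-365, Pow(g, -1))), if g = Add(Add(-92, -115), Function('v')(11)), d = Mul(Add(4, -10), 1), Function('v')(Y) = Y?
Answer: Rational(26083, 13916) ≈ 1.8743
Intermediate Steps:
d = -6 (d = Mul(-6, 1) = -6)
g = -196 (g = Add(Add(-92, -115), 11) = Add(-207, 11) = -196)
Add(Mul(d, Pow(-497, -1)), Mul(-365, Pow(g, -1))) = Add(Mul(-6, Pow(-497, -1)), Mul(-365, Pow(-196, -1))) = Add(Mul(-6, Rational(-1, 497)), Mul(-365, Rational(-1, 196))) = Add(Rational(6, 497), Rational(365, 196)) = Rational(26083, 13916)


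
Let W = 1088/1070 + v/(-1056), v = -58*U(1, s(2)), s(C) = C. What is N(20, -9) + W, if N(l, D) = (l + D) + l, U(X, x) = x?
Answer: 4537571/141240 ≈ 32.127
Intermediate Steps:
N(l, D) = D + 2*l (N(l, D) = (D + l) + l = D + 2*l)
v = -116 (v = -58*2 = -116)
W = 159131/141240 (W = 1088/1070 - 116/(-1056) = 1088*(1/1070) - 116*(-1/1056) = 544/535 + 29/264 = 159131/141240 ≈ 1.1267)
N(20, -9) + W = (-9 + 2*20) + 159131/141240 = (-9 + 40) + 159131/141240 = 31 + 159131/141240 = 4537571/141240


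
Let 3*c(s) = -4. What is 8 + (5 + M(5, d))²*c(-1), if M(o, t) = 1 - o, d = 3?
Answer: 20/3 ≈ 6.6667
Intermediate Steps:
c(s) = -4/3 (c(s) = (⅓)*(-4) = -4/3)
8 + (5 + M(5, d))²*c(-1) = 8 + (5 + (1 - 1*5))²*(-4/3) = 8 + (5 + (1 - 5))²*(-4/3) = 8 + (5 - 4)²*(-4/3) = 8 + 1²*(-4/3) = 8 + 1*(-4/3) = 8 - 4/3 = 20/3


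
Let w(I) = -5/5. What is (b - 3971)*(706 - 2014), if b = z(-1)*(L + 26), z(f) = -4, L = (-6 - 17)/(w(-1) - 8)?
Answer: 16030412/3 ≈ 5.3435e+6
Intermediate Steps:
w(I) = -1 (w(I) = -5*⅕ = -1)
L = 23/9 (L = (-6 - 17)/(-1 - 8) = -23/(-9) = -23*(-⅑) = 23/9 ≈ 2.5556)
b = -1028/9 (b = -4*(23/9 + 26) = -4*257/9 = -1028/9 ≈ -114.22)
(b - 3971)*(706 - 2014) = (-1028/9 - 3971)*(706 - 2014) = -36767/9*(-1308) = 16030412/3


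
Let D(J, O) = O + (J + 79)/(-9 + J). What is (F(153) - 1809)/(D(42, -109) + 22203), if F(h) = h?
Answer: -4968/66293 ≈ -0.074940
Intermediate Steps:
D(J, O) = O + (79 + J)/(-9 + J)
(F(153) - 1809)/(D(42, -109) + 22203) = (153 - 1809)/((79 + 42 - 9*(-109) + 42*(-109))/(-9 + 42) + 22203) = -1656/((79 + 42 + 981 - 4578)/33 + 22203) = -1656/((1/33)*(-3476) + 22203) = -1656/(-316/3 + 22203) = -1656/66293/3 = -1656*3/66293 = -4968/66293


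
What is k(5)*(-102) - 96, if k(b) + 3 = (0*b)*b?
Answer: 210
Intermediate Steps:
k(b) = -3 (k(b) = -3 + (0*b)*b = -3 + 0*b = -3 + 0 = -3)
k(5)*(-102) - 96 = -3*(-102) - 96 = 306 - 96 = 210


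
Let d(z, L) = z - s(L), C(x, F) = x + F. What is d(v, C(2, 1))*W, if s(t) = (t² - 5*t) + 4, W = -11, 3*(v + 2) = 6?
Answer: -22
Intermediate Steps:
C(x, F) = F + x
v = 0 (v = -2 + (⅓)*6 = -2 + 2 = 0)
s(t) = 4 + t² - 5*t
d(z, L) = -4 + z - L² + 5*L (d(z, L) = z - (4 + L² - 5*L) = z + (-4 - L² + 5*L) = -4 + z - L² + 5*L)
d(v, C(2, 1))*W = (-4 + 0 - (1 + 2)² + 5*(1 + 2))*(-11) = (-4 + 0 - 1*3² + 5*3)*(-11) = (-4 + 0 - 1*9 + 15)*(-11) = (-4 + 0 - 9 + 15)*(-11) = 2*(-11) = -22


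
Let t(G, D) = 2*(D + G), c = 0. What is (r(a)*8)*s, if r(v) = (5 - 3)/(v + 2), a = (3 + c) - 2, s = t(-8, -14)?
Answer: -704/3 ≈ -234.67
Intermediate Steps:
t(G, D) = 2*D + 2*G
s = -44 (s = 2*(-14) + 2*(-8) = -28 - 16 = -44)
a = 1 (a = (3 + 0) - 2 = 3 - 2 = 1)
r(v) = 2/(2 + v)
(r(a)*8)*s = ((2/(2 + 1))*8)*(-44) = ((2/3)*8)*(-44) = ((2*(⅓))*8)*(-44) = ((⅔)*8)*(-44) = (16/3)*(-44) = -704/3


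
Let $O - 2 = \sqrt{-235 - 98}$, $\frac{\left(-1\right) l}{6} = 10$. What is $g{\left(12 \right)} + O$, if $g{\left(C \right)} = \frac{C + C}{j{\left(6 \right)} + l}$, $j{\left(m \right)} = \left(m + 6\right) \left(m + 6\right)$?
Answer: $\frac{16}{7} + 3 i \sqrt{37} \approx 2.2857 + 18.248 i$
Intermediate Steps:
$j{\left(m \right)} = \left(6 + m\right)^{2}$ ($j{\left(m \right)} = \left(6 + m\right) \left(6 + m\right) = \left(6 + m\right)^{2}$)
$l = -60$ ($l = \left(-6\right) 10 = -60$)
$O = 2 + 3 i \sqrt{37}$ ($O = 2 + \sqrt{-235 - 98} = 2 + \sqrt{-333} = 2 + 3 i \sqrt{37} \approx 2.0 + 18.248 i$)
$g{\left(C \right)} = \frac{C}{42}$ ($g{\left(C \right)} = \frac{C + C}{\left(6 + 6\right)^{2} - 60} = \frac{2 C}{12^{2} - 60} = \frac{2 C}{144 - 60} = \frac{2 C}{84} = 2 C \frac{1}{84} = \frac{C}{42}$)
$g{\left(12 \right)} + O = \frac{1}{42} \cdot 12 + \left(2 + 3 i \sqrt{37}\right) = \frac{2}{7} + \left(2 + 3 i \sqrt{37}\right) = \frac{16}{7} + 3 i \sqrt{37}$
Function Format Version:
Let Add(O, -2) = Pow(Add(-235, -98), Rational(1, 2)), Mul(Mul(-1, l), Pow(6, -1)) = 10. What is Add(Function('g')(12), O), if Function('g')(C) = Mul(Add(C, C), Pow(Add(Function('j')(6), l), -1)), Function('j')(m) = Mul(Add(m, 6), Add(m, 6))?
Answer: Add(Rational(16, 7), Mul(3, I, Pow(37, Rational(1, 2)))) ≈ Add(2.2857, Mul(18.248, I))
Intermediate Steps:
Function('j')(m) = Pow(Add(6, m), 2) (Function('j')(m) = Mul(Add(6, m), Add(6, m)) = Pow(Add(6, m), 2))
l = -60 (l = Mul(-6, 10) = -60)
O = Add(2, Mul(3, I, Pow(37, Rational(1, 2)))) (O = Add(2, Pow(Add(-235, -98), Rational(1, 2))) = Add(2, Pow(-333, Rational(1, 2))) = Add(2, Mul(3, I, Pow(37, Rational(1, 2)))) ≈ Add(2.0000, Mul(18.248, I)))
Function('g')(C) = Mul(Rational(1, 42), C) (Function('g')(C) = Mul(Add(C, C), Pow(Add(Pow(Add(6, 6), 2), -60), -1)) = Mul(Mul(2, C), Pow(Add(Pow(12, 2), -60), -1)) = Mul(Mul(2, C), Pow(Add(144, -60), -1)) = Mul(Mul(2, C), Pow(84, -1)) = Mul(Mul(2, C), Rational(1, 84)) = Mul(Rational(1, 42), C))
Add(Function('g')(12), O) = Add(Mul(Rational(1, 42), 12), Add(2, Mul(3, I, Pow(37, Rational(1, 2))))) = Add(Rational(2, 7), Add(2, Mul(3, I, Pow(37, Rational(1, 2))))) = Add(Rational(16, 7), Mul(3, I, Pow(37, Rational(1, 2))))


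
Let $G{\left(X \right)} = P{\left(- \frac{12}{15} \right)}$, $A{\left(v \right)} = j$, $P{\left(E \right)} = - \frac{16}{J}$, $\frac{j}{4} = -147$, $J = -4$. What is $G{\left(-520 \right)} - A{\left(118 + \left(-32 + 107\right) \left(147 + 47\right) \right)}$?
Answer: $592$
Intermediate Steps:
$j = -588$ ($j = 4 \left(-147\right) = -588$)
$P{\left(E \right)} = 4$ ($P{\left(E \right)} = - \frac{16}{-4} = \left(-16\right) \left(- \frac{1}{4}\right) = 4$)
$A{\left(v \right)} = -588$
$G{\left(X \right)} = 4$
$G{\left(-520 \right)} - A{\left(118 + \left(-32 + 107\right) \left(147 + 47\right) \right)} = 4 - -588 = 4 + 588 = 592$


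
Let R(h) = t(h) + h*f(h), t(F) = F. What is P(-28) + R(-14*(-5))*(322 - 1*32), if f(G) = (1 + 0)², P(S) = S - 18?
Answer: 40554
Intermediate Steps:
P(S) = -18 + S
f(G) = 1 (f(G) = 1² = 1)
R(h) = 2*h (R(h) = h + h*1 = h + h = 2*h)
P(-28) + R(-14*(-5))*(322 - 1*32) = (-18 - 28) + (2*(-14*(-5)))*(322 - 1*32) = -46 + (2*70)*(322 - 32) = -46 + 140*290 = -46 + 40600 = 40554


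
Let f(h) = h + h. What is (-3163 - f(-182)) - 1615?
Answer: -4414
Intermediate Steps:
f(h) = 2*h
(-3163 - f(-182)) - 1615 = (-3163 - 2*(-182)) - 1615 = (-3163 - 1*(-364)) - 1615 = (-3163 + 364) - 1615 = -2799 - 1615 = -4414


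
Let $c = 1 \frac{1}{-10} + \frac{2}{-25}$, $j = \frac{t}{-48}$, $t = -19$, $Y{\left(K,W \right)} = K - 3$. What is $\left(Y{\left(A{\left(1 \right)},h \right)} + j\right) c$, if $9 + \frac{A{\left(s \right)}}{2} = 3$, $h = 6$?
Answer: $\frac{2103}{800} \approx 2.6287$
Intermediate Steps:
$A{\left(s \right)} = -12$ ($A{\left(s \right)} = -18 + 2 \cdot 3 = -18 + 6 = -12$)
$Y{\left(K,W \right)} = -3 + K$ ($Y{\left(K,W \right)} = K - 3 = -3 + K$)
$j = \frac{19}{48}$ ($j = - \frac{19}{-48} = \left(-19\right) \left(- \frac{1}{48}\right) = \frac{19}{48} \approx 0.39583$)
$c = - \frac{9}{50}$ ($c = 1 \left(- \frac{1}{10}\right) + 2 \left(- \frac{1}{25}\right) = - \frac{1}{10} - \frac{2}{25} = - \frac{9}{50} \approx -0.18$)
$\left(Y{\left(A{\left(1 \right)},h \right)} + j\right) c = \left(\left(-3 - 12\right) + \frac{19}{48}\right) \left(- \frac{9}{50}\right) = \left(-15 + \frac{19}{48}\right) \left(- \frac{9}{50}\right) = \left(- \frac{701}{48}\right) \left(- \frac{9}{50}\right) = \frac{2103}{800}$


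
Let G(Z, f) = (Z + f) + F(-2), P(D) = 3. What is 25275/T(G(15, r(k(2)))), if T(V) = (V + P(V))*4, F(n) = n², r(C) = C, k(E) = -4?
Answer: 8425/24 ≈ 351.04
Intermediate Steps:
G(Z, f) = 4 + Z + f (G(Z, f) = (Z + f) + (-2)² = (Z + f) + 4 = 4 + Z + f)
T(V) = 12 + 4*V (T(V) = (V + 3)*4 = (3 + V)*4 = 12 + 4*V)
25275/T(G(15, r(k(2)))) = 25275/(12 + 4*(4 + 15 - 4)) = 25275/(12 + 4*15) = 25275/(12 + 60) = 25275/72 = 25275*(1/72) = 8425/24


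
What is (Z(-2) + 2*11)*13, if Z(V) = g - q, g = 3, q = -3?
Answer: 364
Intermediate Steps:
Z(V) = 6 (Z(V) = 3 - 1*(-3) = 3 + 3 = 6)
(Z(-2) + 2*11)*13 = (6 + 2*11)*13 = (6 + 22)*13 = 28*13 = 364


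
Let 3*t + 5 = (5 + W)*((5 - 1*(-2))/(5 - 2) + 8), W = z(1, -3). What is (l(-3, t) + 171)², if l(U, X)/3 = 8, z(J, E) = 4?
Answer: 38025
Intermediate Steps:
W = 4
t = 88/3 (t = -5/3 + ((5 + 4)*((5 - 1*(-2))/(5 - 2) + 8))/3 = -5/3 + (9*((5 + 2)/3 + 8))/3 = -5/3 + (9*(7*(⅓) + 8))/3 = -5/3 + (9*(7/3 + 8))/3 = -5/3 + (9*(31/3))/3 = -5/3 + (⅓)*93 = -5/3 + 31 = 88/3 ≈ 29.333)
l(U, X) = 24 (l(U, X) = 3*8 = 24)
(l(-3, t) + 171)² = (24 + 171)² = 195² = 38025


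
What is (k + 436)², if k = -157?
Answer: 77841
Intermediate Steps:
(k + 436)² = (-157 + 436)² = 279² = 77841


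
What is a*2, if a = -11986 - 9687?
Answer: -43346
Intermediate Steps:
a = -21673
a*2 = -21673*2 = -43346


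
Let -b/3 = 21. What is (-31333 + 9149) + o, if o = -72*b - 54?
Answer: -17702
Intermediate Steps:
b = -63 (b = -3*21 = -63)
o = 4482 (o = -72*(-63) - 54 = 4536 - 54 = 4482)
(-31333 + 9149) + o = (-31333 + 9149) + 4482 = -22184 + 4482 = -17702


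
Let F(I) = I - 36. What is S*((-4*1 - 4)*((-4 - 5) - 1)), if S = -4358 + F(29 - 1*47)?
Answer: -352960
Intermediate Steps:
F(I) = -36 + I
S = -4412 (S = -4358 + (-36 + (29 - 1*47)) = -4358 + (-36 + (29 - 47)) = -4358 + (-36 - 18) = -4358 - 54 = -4412)
S*((-4*1 - 4)*((-4 - 5) - 1)) = -4412*(-4*1 - 4)*((-4 - 5) - 1) = -4412*(-4 - 4)*(-9 - 1) = -(-35296)*(-10) = -4412*80 = -352960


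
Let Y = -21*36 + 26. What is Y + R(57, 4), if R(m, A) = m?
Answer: -673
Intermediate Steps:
Y = -730 (Y = -756 + 26 = -730)
Y + R(57, 4) = -730 + 57 = -673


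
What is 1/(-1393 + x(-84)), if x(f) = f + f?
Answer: -1/1561 ≈ -0.00064061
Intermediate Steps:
x(f) = 2*f
1/(-1393 + x(-84)) = 1/(-1393 + 2*(-84)) = 1/(-1393 - 168) = 1/(-1561) = -1/1561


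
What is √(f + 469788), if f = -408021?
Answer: 3*√6863 ≈ 248.53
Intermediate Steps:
√(f + 469788) = √(-408021 + 469788) = √61767 = 3*√6863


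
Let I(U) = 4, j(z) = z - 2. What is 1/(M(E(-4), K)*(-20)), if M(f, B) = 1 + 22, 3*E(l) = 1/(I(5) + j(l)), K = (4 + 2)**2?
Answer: -1/460 ≈ -0.0021739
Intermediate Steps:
K = 36 (K = 6**2 = 36)
j(z) = -2 + z
E(l) = 1/(3*(2 + l)) (E(l) = 1/(3*(4 + (-2 + l))) = 1/(3*(2 + l)))
M(f, B) = 23
1/(M(E(-4), K)*(-20)) = 1/(23*(-20)) = 1/(-460) = -1/460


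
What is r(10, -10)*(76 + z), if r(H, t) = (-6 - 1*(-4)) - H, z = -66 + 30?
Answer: -480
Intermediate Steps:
z = -36
r(H, t) = -2 - H (r(H, t) = (-6 + 4) - H = -2 - H)
r(10, -10)*(76 + z) = (-2 - 1*10)*(76 - 36) = (-2 - 10)*40 = -12*40 = -480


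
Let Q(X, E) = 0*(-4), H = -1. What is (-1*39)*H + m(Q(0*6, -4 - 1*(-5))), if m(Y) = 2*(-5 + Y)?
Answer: 29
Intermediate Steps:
Q(X, E) = 0
m(Y) = -10 + 2*Y
(-1*39)*H + m(Q(0*6, -4 - 1*(-5))) = -1*39*(-1) + (-10 + 2*0) = -39*(-1) + (-10 + 0) = 39 - 10 = 29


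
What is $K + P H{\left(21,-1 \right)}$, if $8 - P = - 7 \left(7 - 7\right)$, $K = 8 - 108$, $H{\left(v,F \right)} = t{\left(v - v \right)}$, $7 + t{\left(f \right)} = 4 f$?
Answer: $-156$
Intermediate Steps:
$t{\left(f \right)} = -7 + 4 f$
$H{\left(v,F \right)} = -7$ ($H{\left(v,F \right)} = -7 + 4 \left(v - v\right) = -7 + 4 \cdot 0 = -7 + 0 = -7$)
$K = -100$ ($K = 8 - 108 = -100$)
$P = 8$ ($P = 8 - - 7 \left(7 - 7\right) = 8 - \left(-7\right) 0 = 8 - 0 = 8 + 0 = 8$)
$K + P H{\left(21,-1 \right)} = -100 + 8 \left(-7\right) = -100 - 56 = -156$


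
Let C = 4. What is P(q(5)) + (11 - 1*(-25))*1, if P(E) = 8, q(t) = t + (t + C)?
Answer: 44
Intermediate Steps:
q(t) = 4 + 2*t (q(t) = t + (t + 4) = t + (4 + t) = 4 + 2*t)
P(q(5)) + (11 - 1*(-25))*1 = 8 + (11 - 1*(-25))*1 = 8 + (11 + 25)*1 = 8 + 36*1 = 8 + 36 = 44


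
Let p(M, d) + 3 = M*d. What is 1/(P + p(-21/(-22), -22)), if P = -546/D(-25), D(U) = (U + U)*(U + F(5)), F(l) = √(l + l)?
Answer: -3131875/76554843 + 2275*√10/76554843 ≈ -0.040816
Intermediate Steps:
F(l) = √2*√l (F(l) = √(2*l) = √2*√l)
D(U) = 2*U*(U + √10) (D(U) = (U + U)*(U + √2*√5) = (2*U)*(U + √10) = 2*U*(U + √10))
P = -546/(1250 - 50*√10) (P = -546*(-1/(50*(-25 + √10))) = -546/(1250 - 50*√10) ≈ -0.50005)
p(M, d) = -3 + M*d
1/(P + p(-21/(-22), -22)) = 1/((-91/205 - 91*√10/5125) + (-3 - 21/(-22)*(-22))) = 1/((-91/205 - 91*√10/5125) + (-3 - 21*(-1/22)*(-22))) = 1/((-91/205 - 91*√10/5125) + (-3 + (21/22)*(-22))) = 1/((-91/205 - 91*√10/5125) + (-3 - 21)) = 1/((-91/205 - 91*√10/5125) - 24) = 1/(-5011/205 - 91*√10/5125)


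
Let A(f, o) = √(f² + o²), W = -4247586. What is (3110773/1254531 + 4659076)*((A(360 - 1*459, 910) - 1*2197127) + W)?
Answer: -37669079282655159977/1254531 + 5844958384129*√837901/1254531 ≈ -3.0022e+13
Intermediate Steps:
(3110773/1254531 + 4659076)*((A(360 - 1*459, 910) - 1*2197127) + W) = (3110773/1254531 + 4659076)*((√((360 - 1*459)² + 910²) - 1*2197127) - 4247586) = (3110773*(1/1254531) + 4659076)*((√((360 - 459)² + 828100) - 2197127) - 4247586) = (3110773/1254531 + 4659076)*((√((-99)² + 828100) - 2197127) - 4247586) = 5844958384129*((√(9801 + 828100) - 2197127) - 4247586)/1254531 = 5844958384129*((√837901 - 2197127) - 4247586)/1254531 = 5844958384129*((-2197127 + √837901) - 4247586)/1254531 = 5844958384129*(-6444713 + √837901)/1254531 = -37669079282655159977/1254531 + 5844958384129*√837901/1254531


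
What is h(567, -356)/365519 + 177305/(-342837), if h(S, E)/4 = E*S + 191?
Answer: -31032341393/11392130673 ≈ -2.7240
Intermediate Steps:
h(S, E) = 764 + 4*E*S (h(S, E) = 4*(E*S + 191) = 4*(191 + E*S) = 764 + 4*E*S)
h(567, -356)/365519 + 177305/(-342837) = (764 + 4*(-356)*567)/365519 + 177305/(-342837) = (764 - 807408)*(1/365519) + 177305*(-1/342837) = -806644*1/365519 - 177305/342837 = -806644/365519 - 177305/342837 = -31032341393/11392130673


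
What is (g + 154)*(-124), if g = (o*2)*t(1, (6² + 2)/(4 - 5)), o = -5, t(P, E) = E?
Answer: -66216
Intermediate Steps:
g = 380 (g = (-5*2)*((6² + 2)/(4 - 5)) = -10*(36 + 2)/(-1) = -380*(-1) = -10*(-38) = 380)
(g + 154)*(-124) = (380 + 154)*(-124) = 534*(-124) = -66216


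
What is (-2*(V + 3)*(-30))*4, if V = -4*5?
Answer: -4080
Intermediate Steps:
V = -20
(-2*(V + 3)*(-30))*4 = (-2*(-20 + 3)*(-30))*4 = (-2*(-17)*(-30))*4 = (34*(-30))*4 = -1020*4 = -4080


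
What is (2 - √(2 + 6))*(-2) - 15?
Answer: -19 + 4*√2 ≈ -13.343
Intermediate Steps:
(2 - √(2 + 6))*(-2) - 15 = (2 - √8)*(-2) - 15 = (2 - 2*√2)*(-2) - 15 = (-4 + 4*√2) - 15 = -19 + 4*√2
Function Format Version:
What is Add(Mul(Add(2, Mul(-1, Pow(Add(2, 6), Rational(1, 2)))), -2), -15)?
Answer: Add(-19, Mul(4, Pow(2, Rational(1, 2)))) ≈ -13.343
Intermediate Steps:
Add(Mul(Add(2, Mul(-1, Pow(Add(2, 6), Rational(1, 2)))), -2), -15) = Add(Mul(Add(2, Mul(-1, Pow(8, Rational(1, 2)))), -2), -15) = Add(Mul(Add(2, Mul(-1, Mul(2, Pow(2, Rational(1, 2))))), -2), -15) = Add(Mul(Add(2, Mul(-2, Pow(2, Rational(1, 2)))), -2), -15) = Add(Add(-4, Mul(4, Pow(2, Rational(1, 2)))), -15) = Add(-19, Mul(4, Pow(2, Rational(1, 2))))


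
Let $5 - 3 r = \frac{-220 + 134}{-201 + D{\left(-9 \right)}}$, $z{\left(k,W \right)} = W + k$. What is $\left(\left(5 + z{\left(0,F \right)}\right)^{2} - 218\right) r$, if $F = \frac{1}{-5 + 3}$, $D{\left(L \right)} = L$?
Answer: $- \frac{27233}{90} \approx -302.59$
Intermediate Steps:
$F = - \frac{1}{2}$ ($F = \frac{1}{-2} = - \frac{1}{2} \approx -0.5$)
$r = \frac{482}{315}$ ($r = \frac{5}{3} - \frac{\left(-220 + 134\right) \frac{1}{-201 - 9}}{3} = \frac{5}{3} - \frac{\left(-86\right) \frac{1}{-210}}{3} = \frac{5}{3} - \frac{\left(-86\right) \left(- \frac{1}{210}\right)}{3} = \frac{5}{3} - \frac{43}{315} = \frac{482}{315} \approx 1.5302$)
$\left(\left(5 + z{\left(0,F \right)}\right)^{2} - 218\right) r = \left(\left(5 + \left(- \frac{1}{2} + 0\right)\right)^{2} - 218\right) \frac{482}{315} = \left(\left(5 - \frac{1}{2}\right)^{2} - 218\right) \frac{482}{315} = \left(\left(\frac{9}{2}\right)^{2} - 218\right) \frac{482}{315} = \left(\frac{81}{4} - 218\right) \frac{482}{315} = \left(- \frac{791}{4}\right) \frac{482}{315} = - \frac{27233}{90}$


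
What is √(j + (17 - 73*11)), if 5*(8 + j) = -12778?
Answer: 2*I*√20935/5 ≈ 57.876*I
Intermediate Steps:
j = -12818/5 (j = -8 + (⅕)*(-12778) = -8 - 12778/5 = -12818/5 ≈ -2563.6)
√(j + (17 - 73*11)) = √(-12818/5 + (17 - 73*11)) = √(-12818/5 + (17 - 803)) = √(-12818/5 - 786) = √(-16748/5) = 2*I*√20935/5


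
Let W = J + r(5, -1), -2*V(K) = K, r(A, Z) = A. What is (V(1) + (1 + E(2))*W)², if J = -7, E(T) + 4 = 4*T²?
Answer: 2809/4 ≈ 702.25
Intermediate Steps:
E(T) = -4 + 4*T²
V(K) = -K/2
W = -2 (W = -7 + 5 = -2)
(V(1) + (1 + E(2))*W)² = (-½*1 + (1 + (-4 + 4*2²))*(-2))² = (-½ + (1 + (-4 + 4*4))*(-2))² = (-½ + (1 + (-4 + 16))*(-2))² = (-½ + (1 + 12)*(-2))² = (-½ + 13*(-2))² = (-½ - 26)² = (-53/2)² = 2809/4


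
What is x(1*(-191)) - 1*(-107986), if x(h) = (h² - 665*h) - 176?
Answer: 271306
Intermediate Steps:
x(h) = -176 + h² - 665*h
x(1*(-191)) - 1*(-107986) = (-176 + (1*(-191))² - 665*(-191)) - 1*(-107986) = (-176 + (-191)² - 665*(-191)) + 107986 = (-176 + 36481 + 127015) + 107986 = 163320 + 107986 = 271306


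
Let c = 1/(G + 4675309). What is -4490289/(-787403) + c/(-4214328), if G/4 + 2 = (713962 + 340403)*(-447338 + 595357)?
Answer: 11813383909876601954809069/2071557962257789200125544 ≈ 5.7027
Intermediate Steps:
G = 624264211732 (G = -8 + 4*((713962 + 340403)*(-447338 + 595357)) = -8 + 4*(1054365*148019) = -8 + 4*156066052935 = -8 + 624264211740 = 624264211732)
c = 1/624268887041 (c = 1/(624264211732 + 4675309) = 1/624268887041 ≈ 1.6019e-12)
-4490289/(-787403) + c/(-4214328) = -4490289/(-787403) + (1/624268887041)/(-4214328) = -4490289*(-1/787403) + (1/624268887041)*(-1/4214328) = 4490289/787403 - 1/2630873850185723448 = 11813383909876601954809069/2071557962257789200125544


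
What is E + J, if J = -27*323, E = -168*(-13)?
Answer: -6537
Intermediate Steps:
E = 2184
J = -8721
E + J = 2184 - 8721 = -6537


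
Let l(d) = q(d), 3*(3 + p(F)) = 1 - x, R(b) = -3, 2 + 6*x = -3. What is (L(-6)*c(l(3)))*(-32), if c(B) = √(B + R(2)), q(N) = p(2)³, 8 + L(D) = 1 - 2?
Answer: 8*I*√194006/3 ≈ 1174.6*I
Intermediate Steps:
x = -⅚ (x = -⅓ + (⅙)*(-3) = -⅓ - ½ = -⅚ ≈ -0.83333)
L(D) = -9 (L(D) = -8 + (1 - 2) = -8 - 1 = -9)
p(F) = -43/18 (p(F) = -3 + (1 - 1*(-⅚))/3 = -3 + (1 + ⅚)/3 = -3 + (⅓)*(11/6) = -3 + 11/18 = -43/18)
q(N) = -79507/5832 (q(N) = (-43/18)³ = -79507/5832)
l(d) = -79507/5832
c(B) = √(-3 + B) (c(B) = √(B - 3) = √(-3 + B))
(L(-6)*c(l(3)))*(-32) = -9*√(-3 - 79507/5832)*(-32) = -I*√194006/12*(-32) = 8*I*√194006/3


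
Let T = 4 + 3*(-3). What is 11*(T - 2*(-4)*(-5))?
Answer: -495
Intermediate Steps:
T = -5 (T = 4 - 9 = -5)
11*(T - 2*(-4)*(-5)) = 11*(-5 - 2*(-4)*(-5)) = 11*(-5 + 8*(-5)) = 11*(-5 - 40) = 11*(-45) = -495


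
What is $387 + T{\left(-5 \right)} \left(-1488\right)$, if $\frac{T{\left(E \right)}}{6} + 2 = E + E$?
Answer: $107523$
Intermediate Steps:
$T{\left(E \right)} = -12 + 12 E$ ($T{\left(E \right)} = -12 + 6 \left(E + E\right) = -12 + 6 \cdot 2 E = -12 + 12 E$)
$387 + T{\left(-5 \right)} \left(-1488\right) = 387 + \left(-12 + 12 \left(-5\right)\right) \left(-1488\right) = 387 + \left(-12 - 60\right) \left(-1488\right) = 387 - -107136 = 387 + 107136 = 107523$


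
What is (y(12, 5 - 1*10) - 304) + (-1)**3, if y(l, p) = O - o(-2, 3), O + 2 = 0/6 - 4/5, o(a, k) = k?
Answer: -1554/5 ≈ -310.80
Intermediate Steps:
O = -14/5 (O = -2 + (0/6 - 4/5) = -2 + (0*(1/6) - 4*1/5) = -2 + (0 - 4/5) = -2 - 4/5 = -14/5 ≈ -2.8000)
y(l, p) = -29/5 (y(l, p) = -14/5 - 1*3 = -14/5 - 3 = -29/5)
(y(12, 5 - 1*10) - 304) + (-1)**3 = (-29/5 - 304) + (-1)**3 = -1549/5 - 1 = -1554/5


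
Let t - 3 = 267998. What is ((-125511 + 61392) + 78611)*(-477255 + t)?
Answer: -3032508968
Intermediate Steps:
t = 268001 (t = 3 + 267998 = 268001)
((-125511 + 61392) + 78611)*(-477255 + t) = ((-125511 + 61392) + 78611)*(-477255 + 268001) = (-64119 + 78611)*(-209254) = 14492*(-209254) = -3032508968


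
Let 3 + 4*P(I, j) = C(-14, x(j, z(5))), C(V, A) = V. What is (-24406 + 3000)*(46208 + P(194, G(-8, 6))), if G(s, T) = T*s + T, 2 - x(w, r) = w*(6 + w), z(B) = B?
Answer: -1978074945/2 ≈ -9.8904e+8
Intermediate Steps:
x(w, r) = 2 - w*(6 + w)
G(s, T) = T + T*s
P(I, j) = -17/4 (P(I, j) = -3/4 + (1/4)*(-14) = -3/4 - 7/2 = -17/4)
(-24406 + 3000)*(46208 + P(194, G(-8, 6))) = (-24406 + 3000)*(46208 - 17/4) = -21406*184815/4 = -1978074945/2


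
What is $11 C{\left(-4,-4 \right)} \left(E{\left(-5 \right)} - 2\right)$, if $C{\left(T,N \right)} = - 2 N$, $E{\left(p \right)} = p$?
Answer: $-616$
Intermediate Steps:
$11 C{\left(-4,-4 \right)} \left(E{\left(-5 \right)} - 2\right) = 11 \left(\left(-2\right) \left(-4\right)\right) \left(-5 - 2\right) = 11 \cdot 8 \left(-5 - 2\right) = 88 \left(-7\right) = -616$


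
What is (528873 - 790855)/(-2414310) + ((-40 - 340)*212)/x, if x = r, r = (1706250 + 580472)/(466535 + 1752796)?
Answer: -107913052185924649/1380213947955 ≈ -78186.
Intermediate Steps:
r = 2286722/2219331 ≈ 1.0304
x = 2286722/2219331 ≈ 1.0304
(528873 - 790855)/(-2414310) + ((-40 - 340)*212)/x = (528873 - 790855)/(-2414310) + ((-40 - 340)*212)/(2286722/2219331) = -261982*(-1/2414310) - 380*212*(2219331/2286722) = 130991/1207155 - 80560*2219331/2286722 = 130991/1207155 - 89394652680/1143361 = -107913052185924649/1380213947955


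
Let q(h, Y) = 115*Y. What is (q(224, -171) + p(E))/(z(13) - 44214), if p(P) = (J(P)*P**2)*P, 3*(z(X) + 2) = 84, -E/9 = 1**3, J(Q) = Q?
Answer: 3276/11047 ≈ 0.29655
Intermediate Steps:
E = -9 (E = -9*1**3 = -9*1 = -9)
z(X) = 26 (z(X) = -2 + (1/3)*84 = -2 + 28 = 26)
p(P) = P**4 (p(P) = (P*P**2)*P = P**3*P = P**4)
(q(224, -171) + p(E))/(z(13) - 44214) = (115*(-171) + (-9)**4)/(26 - 44214) = (-19665 + 6561)/(-44188) = -13104*(-1/44188) = 3276/11047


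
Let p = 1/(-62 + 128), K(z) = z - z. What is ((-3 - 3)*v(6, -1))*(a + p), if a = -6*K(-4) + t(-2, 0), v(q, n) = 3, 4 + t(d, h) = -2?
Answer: 1185/11 ≈ 107.73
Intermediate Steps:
t(d, h) = -6 (t(d, h) = -4 - 2 = -6)
K(z) = 0
a = -6 (a = -6*0 - 6 = 0 - 6 = -6)
p = 1/66 ≈ 0.015152
((-3 - 3)*v(6, -1))*(a + p) = ((-3 - 3)*3)*(-6 + 1/66) = -6*3*(-395/66) = -18*(-395/66) = 1185/11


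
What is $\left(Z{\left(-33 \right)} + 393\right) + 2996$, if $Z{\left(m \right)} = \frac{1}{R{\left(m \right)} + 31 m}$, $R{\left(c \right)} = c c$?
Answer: $\frac{223675}{66} \approx 3389.0$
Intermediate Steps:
$R{\left(c \right)} = c^{2}$
$Z{\left(m \right)} = \frac{1}{m^{2} + 31 m}$
$\left(Z{\left(-33 \right)} + 393\right) + 2996 = \left(\frac{1}{\left(-33\right) \left(31 - 33\right)} + 393\right) + 2996 = \left(- \frac{1}{33 \left(-2\right)} + 393\right) + 2996 = \left(\left(- \frac{1}{33}\right) \left(- \frac{1}{2}\right) + 393\right) + 2996 = \left(\frac{1}{66} + 393\right) + 2996 = \frac{25939}{66} + 2996 = \frac{223675}{66}$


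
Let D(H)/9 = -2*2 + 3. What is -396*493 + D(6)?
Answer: -195237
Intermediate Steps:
D(H) = -9 (D(H) = 9*(-2*2 + 3) = 9*(-4 + 3) = 9*(-1) = -9)
-396*493 + D(6) = -396*493 - 9 = -195228 - 9 = -195237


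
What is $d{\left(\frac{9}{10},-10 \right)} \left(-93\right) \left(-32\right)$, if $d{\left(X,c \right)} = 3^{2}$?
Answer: $26784$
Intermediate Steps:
$d{\left(X,c \right)} = 9$
$d{\left(\frac{9}{10},-10 \right)} \left(-93\right) \left(-32\right) = 9 \left(-93\right) \left(-32\right) = \left(-837\right) \left(-32\right) = 26784$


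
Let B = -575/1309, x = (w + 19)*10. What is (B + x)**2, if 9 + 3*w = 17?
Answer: 721013265625/15421329 ≈ 46754.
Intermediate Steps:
w = 8/3 (w = -3 + (1/3)*17 = -3 + 17/3 = 8/3 ≈ 2.6667)
x = 650/3 (x = (8/3 + 19)*10 = (65/3)*10 = 650/3 ≈ 216.67)
B = -575/1309 (B = -575*1/1309 = -575/1309 ≈ -0.43927)
(B + x)**2 = (-575/1309 + 650/3)**2 = (849125/3927)**2 = 721013265625/15421329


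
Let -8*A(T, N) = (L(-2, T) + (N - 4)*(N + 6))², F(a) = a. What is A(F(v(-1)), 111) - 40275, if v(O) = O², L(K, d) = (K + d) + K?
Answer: -19621557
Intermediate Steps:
L(K, d) = d + 2*K
A(T, N) = -(-4 + T + (-4 + N)*(6 + N))²/8 (A(T, N) = -((T + 2*(-2)) + (N - 4)*(N + 6))²/8 = -((T - 4) + (-4 + N)*(6 + N))²/8 = -((-4 + T) + (-4 + N)*(6 + N))²/8 = -(-4 + T + (-4 + N)*(6 + N))²/8)
A(F(v(-1)), 111) - 40275 = -(-28 + (-1)² + 111² + 2*111)²/8 - 40275 = -(-28 + 1 + 12321 + 222)²/8 - 40275 = -⅛*12516² - 40275 = -⅛*156650256 - 40275 = -19581282 - 40275 = -19621557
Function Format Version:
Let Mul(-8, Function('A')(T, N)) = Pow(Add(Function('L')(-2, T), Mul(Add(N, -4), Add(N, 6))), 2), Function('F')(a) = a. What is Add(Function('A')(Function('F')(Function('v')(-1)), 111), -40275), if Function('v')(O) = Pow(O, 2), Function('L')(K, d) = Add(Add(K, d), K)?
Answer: -19621557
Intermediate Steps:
Function('L')(K, d) = Add(d, Mul(2, K))
Function('A')(T, N) = Mul(Rational(-1, 8), Pow(Add(-4, T, Mul(Add(-4, N), Add(6, N))), 2)) (Function('A')(T, N) = Mul(Rational(-1, 8), Pow(Add(Add(T, Mul(2, -2)), Mul(Add(N, -4), Add(N, 6))), 2)) = Mul(Rational(-1, 8), Pow(Add(Add(T, -4), Mul(Add(-4, N), Add(6, N))), 2)) = Mul(Rational(-1, 8), Pow(Add(Add(-4, T), Mul(Add(-4, N), Add(6, N))), 2)) = Mul(Rational(-1, 8), Pow(Add(-4, T, Mul(Add(-4, N), Add(6, N))), 2)))
Add(Function('A')(Function('F')(Function('v')(-1)), 111), -40275) = Add(Mul(Rational(-1, 8), Pow(Add(-28, Pow(-1, 2), Pow(111, 2), Mul(2, 111)), 2)), -40275) = Add(Mul(Rational(-1, 8), Pow(Add(-28, 1, 12321, 222), 2)), -40275) = Add(Mul(Rational(-1, 8), Pow(12516, 2)), -40275) = Add(Mul(Rational(-1, 8), 156650256), -40275) = Add(-19581282, -40275) = -19621557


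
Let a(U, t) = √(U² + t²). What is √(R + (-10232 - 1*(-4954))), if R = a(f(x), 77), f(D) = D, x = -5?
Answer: √(-5278 + √5954) ≈ 72.117*I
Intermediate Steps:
R = √5954 (R = √((-5)² + 77²) = √(25 + 5929) = √5954 ≈ 77.162)
√(R + (-10232 - 1*(-4954))) = √(√5954 + (-10232 - 1*(-4954))) = √(√5954 + (-10232 + 4954)) = √(√5954 - 5278) = √(-5278 + √5954)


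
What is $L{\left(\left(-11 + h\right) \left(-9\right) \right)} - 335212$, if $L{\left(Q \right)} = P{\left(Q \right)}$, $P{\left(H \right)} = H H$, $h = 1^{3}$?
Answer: $-327112$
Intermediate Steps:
$h = 1$
$P{\left(H \right)} = H^{2}$
$L{\left(Q \right)} = Q^{2}$
$L{\left(\left(-11 + h\right) \left(-9\right) \right)} - 335212 = \left(\left(-11 + 1\right) \left(-9\right)\right)^{2} - 335212 = \left(\left(-10\right) \left(-9\right)\right)^{2} - 335212 = 90^{2} - 335212 = 8100 - 335212 = -327112$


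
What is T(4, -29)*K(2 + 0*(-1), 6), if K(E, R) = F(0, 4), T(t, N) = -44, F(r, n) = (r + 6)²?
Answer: -1584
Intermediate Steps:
F(r, n) = (6 + r)²
K(E, R) = 36 (K(E, R) = (6 + 0)² = 6² = 36)
T(4, -29)*K(2 + 0*(-1), 6) = -44*36 = -1584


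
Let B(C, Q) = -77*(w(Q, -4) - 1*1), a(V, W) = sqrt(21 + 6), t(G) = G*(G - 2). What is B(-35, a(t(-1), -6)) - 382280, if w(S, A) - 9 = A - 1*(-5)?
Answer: -382973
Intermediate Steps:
t(G) = G*(-2 + G)
a(V, W) = 3*sqrt(3) (a(V, W) = sqrt(27) = 3*sqrt(3))
w(S, A) = 14 + A (w(S, A) = 9 + (A - 1*(-5)) = 9 + (A + 5) = 9 + (5 + A) = 14 + A)
B(C, Q) = -693 (B(C, Q) = -77*((14 - 4) - 1*1) = -77*(10 - 1) = -77*9 = -693)
B(-35, a(t(-1), -6)) - 382280 = -693 - 382280 = -382973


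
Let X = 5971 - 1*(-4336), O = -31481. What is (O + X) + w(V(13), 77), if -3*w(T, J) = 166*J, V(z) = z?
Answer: -76304/3 ≈ -25435.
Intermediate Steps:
X = 10307 (X = 5971 + 4336 = 10307)
w(T, J) = -166*J/3
(O + X) + w(V(13), 77) = (-31481 + 10307) - 166/3*77 = -21174 - 12782/3 = -76304/3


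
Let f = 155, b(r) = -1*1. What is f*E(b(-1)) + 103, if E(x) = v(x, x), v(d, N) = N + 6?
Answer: 878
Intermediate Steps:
v(d, N) = 6 + N
b(r) = -1
E(x) = 6 + x
f*E(b(-1)) + 103 = 155*(6 - 1) + 103 = 155*5 + 103 = 775 + 103 = 878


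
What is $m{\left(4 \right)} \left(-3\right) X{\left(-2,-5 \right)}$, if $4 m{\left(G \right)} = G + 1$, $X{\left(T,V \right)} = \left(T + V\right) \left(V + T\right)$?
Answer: $- \frac{735}{4} \approx -183.75$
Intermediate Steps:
$X{\left(T,V \right)} = \left(T + V\right)^{2}$ ($X{\left(T,V \right)} = \left(T + V\right) \left(T + V\right) = \left(T + V\right)^{2}$)
$m{\left(G \right)} = \frac{1}{4} + \frac{G}{4}$ ($m{\left(G \right)} = \frac{G + 1}{4} = \frac{1 + G}{4} = \frac{1}{4} + \frac{G}{4}$)
$m{\left(4 \right)} \left(-3\right) X{\left(-2,-5 \right)} = \left(\frac{1}{4} + \frac{1}{4} \cdot 4\right) \left(-3\right) \left(-2 - 5\right)^{2} = \left(\frac{1}{4} + 1\right) \left(-3\right) \left(-7\right)^{2} = \frac{5}{4} \left(-3\right) 49 = \left(- \frac{15}{4}\right) 49 = - \frac{735}{4}$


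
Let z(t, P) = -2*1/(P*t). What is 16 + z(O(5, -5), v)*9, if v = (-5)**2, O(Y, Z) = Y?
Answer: 1982/125 ≈ 15.856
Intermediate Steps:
v = 25
z(t, P) = -2/(P*t) (z(t, P) = -2*1/(P*t) = -2/(P*t))
16 + z(O(5, -5), v)*9 = 16 - 2/(25*5)*9 = 16 - 2*1/25*1/5*9 = 16 - 2/125*9 = 16 - 18/125 = 1982/125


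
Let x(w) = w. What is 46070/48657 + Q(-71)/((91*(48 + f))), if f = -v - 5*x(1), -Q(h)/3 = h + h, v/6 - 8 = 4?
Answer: 14407264/18343689 ≈ 0.78541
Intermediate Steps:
v = 72 (v = 48 + 6*4 = 48 + 24 = 72)
Q(h) = -6*h (Q(h) = -3*(h + h) = -6*h)
f = -77 (f = -1*72 - 5*1 = -72 - 5 = -77)
46070/48657 + Q(-71)/((91*(48 + f))) = 46070/48657 + (-6*(-71))/((91*(48 - 77))) = 46070*(1/48657) + 426/((91*(-29))) = 46070/48657 + 426/(-2639) = 46070/48657 + 426*(-1/2639) = 46070/48657 - 426/2639 = 14407264/18343689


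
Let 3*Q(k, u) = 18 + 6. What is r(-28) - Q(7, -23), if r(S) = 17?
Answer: 9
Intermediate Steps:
Q(k, u) = 8 (Q(k, u) = (18 + 6)/3 = (1/3)*24 = 8)
r(-28) - Q(7, -23) = 17 - 1*8 = 17 - 8 = 9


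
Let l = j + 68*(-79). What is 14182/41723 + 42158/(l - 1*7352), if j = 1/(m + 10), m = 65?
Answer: -118387999132/39816217177 ≈ -2.9734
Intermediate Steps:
j = 1/75 (j = 1/(65 + 10) = 1/75 ≈ 0.013333)
l = -402899/75 (l = 1/75 + 68*(-79) = 1/75 - 5372 = -402899/75 ≈ -5372.0)
14182/41723 + 42158/(l - 1*7352) = 14182/41723 + 42158/(-402899/75 - 1*7352) = 14182*(1/41723) + 42158/(-402899/75 - 7352) = 14182/41723 + 42158/(-954299/75) = 14182/41723 + 42158*(-75/954299) = 14182/41723 - 3161850/954299 = -118387999132/39816217177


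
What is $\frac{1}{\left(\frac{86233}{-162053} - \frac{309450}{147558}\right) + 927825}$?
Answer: $\frac{3985369429}{3697714911850281} \approx 1.0778 \cdot 10^{-6}$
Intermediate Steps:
$\frac{1}{\left(\frac{86233}{-162053} - \frac{309450}{147558}\right) + 927825} = \frac{1}{\left(86233 \left(- \frac{1}{162053}\right) - \frac{51575}{24593}\right) + 927825} = \frac{1}{\left(- \frac{86233}{162053} - \frac{51575}{24593}\right) + 927825} = \frac{1}{- \frac{10478611644}{3985369429} + 927825} = \frac{1}{\frac{3697714911850281}{3985369429}} = \frac{3985369429}{3697714911850281}$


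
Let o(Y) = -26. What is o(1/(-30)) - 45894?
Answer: -45920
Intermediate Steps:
o(1/(-30)) - 45894 = -26 - 45894 = -45920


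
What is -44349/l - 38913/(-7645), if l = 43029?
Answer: 445113124/109652235 ≈ 4.0593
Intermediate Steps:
-44349/l - 38913/(-7645) = -44349/43029 - 38913/(-7645) = -44349*1/43029 - 38913*(-1/7645) = -14783/14343 + 38913/7645 = 445113124/109652235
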